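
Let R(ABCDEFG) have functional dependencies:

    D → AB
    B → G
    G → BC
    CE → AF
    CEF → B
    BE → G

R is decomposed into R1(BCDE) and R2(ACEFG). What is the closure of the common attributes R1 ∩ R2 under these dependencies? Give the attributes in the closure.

ABCEFG

R1 ∩ R2 = {CE}.
CE → AF applies, adding AF
CEF → B applies, adding B
BE → G applies, adding G
Closure: {ABCEFG}.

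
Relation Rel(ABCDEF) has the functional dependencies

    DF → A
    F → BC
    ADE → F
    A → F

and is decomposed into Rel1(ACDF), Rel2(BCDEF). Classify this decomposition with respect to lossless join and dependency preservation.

lossless and dependency-preserving

Lossless test: (CDF)⁺ = {ABCDF}, which contains all of one fragment — lossless.
Dependency preservation: ADE → F is not contained in any single fragment, but the restricted closure of its left-hand side across the fragments still reaches the right-hand side; the remaining FDs each lie inside some fragment. All dependencies are preserved.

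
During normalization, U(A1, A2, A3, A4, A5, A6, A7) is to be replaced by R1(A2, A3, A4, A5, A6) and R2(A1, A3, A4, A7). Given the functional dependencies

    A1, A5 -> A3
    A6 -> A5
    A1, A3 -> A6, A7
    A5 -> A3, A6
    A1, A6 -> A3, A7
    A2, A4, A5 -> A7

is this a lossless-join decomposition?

Common attributes: R1 ∩ R2 = {A3, A4}.
No dependency enlarges {A3, A4}, so (A3, A4)⁺ = {A3, A4}.
The closure contains neither all of R1 = {A2, A3, A4, A5, A6} nor all of R2 = {A1, A3, A4, A7}, so the common attributes are not a superkey of either fragment. The join is lossy.

No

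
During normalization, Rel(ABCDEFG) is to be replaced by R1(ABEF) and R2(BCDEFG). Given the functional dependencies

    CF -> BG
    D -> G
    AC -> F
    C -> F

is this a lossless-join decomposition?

Common attributes: R1 ∩ R2 = {BEF}.
No dependency enlarges {BEF}, so (BEF)⁺ = {BEF}.
The closure contains neither all of R1 = {ABEF} nor all of R2 = {BCDEFG}, so the common attributes are not a superkey of either fragment. The join is lossy.

No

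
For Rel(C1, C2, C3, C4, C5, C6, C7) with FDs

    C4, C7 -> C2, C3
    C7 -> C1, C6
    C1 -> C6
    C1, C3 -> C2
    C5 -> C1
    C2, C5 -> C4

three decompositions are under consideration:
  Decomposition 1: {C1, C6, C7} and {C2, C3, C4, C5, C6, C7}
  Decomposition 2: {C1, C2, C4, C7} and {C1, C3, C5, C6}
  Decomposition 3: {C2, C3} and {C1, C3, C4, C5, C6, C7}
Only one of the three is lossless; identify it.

Decomposition 1

Decomposition 1: common = {C6, C7}, closure = {C1, C6, C7} → lossless.
Decomposition 2: common = {C1}, closure = {C1, C6} → lossy.
Decomposition 3: common = {C3}, closure = {C3} → lossy.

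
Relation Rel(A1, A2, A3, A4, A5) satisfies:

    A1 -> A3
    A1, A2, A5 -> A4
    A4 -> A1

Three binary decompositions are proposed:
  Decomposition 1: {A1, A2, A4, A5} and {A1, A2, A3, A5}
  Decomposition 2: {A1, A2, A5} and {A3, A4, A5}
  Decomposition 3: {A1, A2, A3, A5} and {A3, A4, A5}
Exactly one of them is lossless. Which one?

Decomposition 1

Decomposition 1: common = {A1, A2, A5}, closure = {A1, A2, A3, A4, A5} → lossless.
Decomposition 2: common = {A5}, closure = {A5} → lossy.
Decomposition 3: common = {A3, A5}, closure = {A3, A5} → lossy.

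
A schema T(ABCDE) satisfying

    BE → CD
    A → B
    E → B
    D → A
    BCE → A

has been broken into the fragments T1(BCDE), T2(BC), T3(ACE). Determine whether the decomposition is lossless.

Chase test. Columns are ABCDE; row i has aⱼ where attribute j ∈ Ti, else bᵢⱼ.
Initial tableau (one row per fragment):
  row 1: b11 a2 a3 a4 a5
  row 2: b21 a2 a3 b24 b25
  row 3: a1 b32 a3 b34 a5
Rows 1 and 3 agree on E; apply E→B and equate their B entries.
Rows 1 and 3 agree on BCE; apply BCE→A and equate their A entries.
Rows 1 and 3 agree on BE; apply BE→CD and equate their CD entries.
Row 1 is now all distinguished symbols — the join is lossless.

Yes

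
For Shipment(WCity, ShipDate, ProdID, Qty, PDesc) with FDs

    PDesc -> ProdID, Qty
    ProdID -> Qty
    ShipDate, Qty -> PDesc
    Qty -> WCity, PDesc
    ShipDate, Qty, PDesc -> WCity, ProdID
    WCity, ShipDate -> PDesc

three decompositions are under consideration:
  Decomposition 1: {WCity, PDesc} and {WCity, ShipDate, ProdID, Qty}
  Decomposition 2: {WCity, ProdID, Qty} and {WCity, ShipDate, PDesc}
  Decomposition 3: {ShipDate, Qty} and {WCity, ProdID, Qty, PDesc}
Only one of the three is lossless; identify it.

Decomposition 1: common = {WCity}, closure = {WCity} → lossy.
Decomposition 2: common = {WCity}, closure = {WCity} → lossy.
Decomposition 3: common = {Qty}, closure = {WCity, ProdID, Qty, PDesc} → lossless.

Decomposition 3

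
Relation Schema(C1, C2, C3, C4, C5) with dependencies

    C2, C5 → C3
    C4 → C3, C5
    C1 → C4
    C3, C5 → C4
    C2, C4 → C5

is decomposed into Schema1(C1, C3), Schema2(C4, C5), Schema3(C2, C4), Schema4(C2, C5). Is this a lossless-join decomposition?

No

Chase test. Columns are C1, C2, C3, C4, C5; row i has aⱼ where attribute j ∈ Schemai, else bᵢⱼ.
Initial tableau (one row per fragment):
  row 1: a1 b12 a3 b14 b15
  row 2: b21 b22 b23 a4 a5
  row 3: b31 a2 b33 a4 b35
  row 4: b41 a2 b43 b44 a5
Rows 2 and 3 agree on C4; apply C4→C3, C5 and equate their C3, C5 entries.
Rows 3 and 4 agree on C2, C5; apply C2, C5→C3 and equate their C3 entries.
Rows 2 and 4 agree on C3, C5; apply C3, C5→C4 and equate their C4 entries.
No row becomes fully distinguished — the join is lossy.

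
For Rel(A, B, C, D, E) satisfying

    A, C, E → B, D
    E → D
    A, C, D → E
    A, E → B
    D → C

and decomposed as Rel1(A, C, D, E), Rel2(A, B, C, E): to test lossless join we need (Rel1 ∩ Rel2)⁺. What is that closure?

Rel1 ∩ Rel2 = {A, C, E}.
A, C, E → B, D applies, adding B, D
Closure: {A, B, C, D, E}.

A, B, C, D, E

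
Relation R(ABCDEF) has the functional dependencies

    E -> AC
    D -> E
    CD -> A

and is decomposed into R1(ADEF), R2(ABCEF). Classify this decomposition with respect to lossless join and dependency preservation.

lossy but dependency-preserving

Lossless test: (AEF)⁺ = {ACEF}, which is a superkey of neither fragment — lossy.
Dependency preservation: CD → A is not contained in any single fragment, but the restricted closure of its left-hand side across the fragments still reaches the right-hand side; the remaining FDs each lie inside some fragment. All dependencies are preserved.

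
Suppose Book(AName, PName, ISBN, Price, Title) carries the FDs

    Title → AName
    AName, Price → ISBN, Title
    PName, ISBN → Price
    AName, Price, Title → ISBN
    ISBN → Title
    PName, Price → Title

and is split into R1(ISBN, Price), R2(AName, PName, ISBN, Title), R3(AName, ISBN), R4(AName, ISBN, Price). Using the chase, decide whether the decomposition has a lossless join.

Chase test. Columns are AName, PName, ISBN, Price, Title; row i has aⱼ where attribute j ∈ Ri, else bᵢⱼ.
Initial tableau (one row per fragment):
  row 1: b11 b12 a3 a4 b15
  row 2: a1 a2 a3 b24 a5
  row 3: a1 b32 a3 b34 b35
  row 4: a1 b42 a3 a4 b45
Rows 1 and 2 agree on ISBN; apply ISBN→Title and equate their Title entries.
Rows 1 and 3 agree on ISBN; apply ISBN→Title and equate their Title entries.
Rows 1 and 4 agree on ISBN; apply ISBN→Title and equate their Title entries.
Rows 1 and 2 agree on Title; apply Title→AName and equate their AName entries.
No row becomes fully distinguished — the join is lossy.

No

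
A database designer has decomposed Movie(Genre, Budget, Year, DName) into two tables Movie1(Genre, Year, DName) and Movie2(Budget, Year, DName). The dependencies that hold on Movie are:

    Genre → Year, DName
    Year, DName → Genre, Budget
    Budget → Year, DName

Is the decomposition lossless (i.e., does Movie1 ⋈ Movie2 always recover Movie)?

Yes

Common attributes: Movie1 ∩ Movie2 = {Year, DName}.
Closure of {Year, DName}: Year, DName → Genre, Budget applies, adding Genre, Budget. So (Year, DName)⁺ = {Genre, Budget, Year, DName}.
This closure contains every attribute of Movie1, so Movie1 ∩ Movie2 → Movie1. The join is lossless.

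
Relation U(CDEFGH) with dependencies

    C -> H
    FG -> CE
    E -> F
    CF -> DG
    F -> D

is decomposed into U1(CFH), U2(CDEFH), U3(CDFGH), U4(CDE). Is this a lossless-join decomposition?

Yes

Chase test. Columns are CDEFGH; row i has aⱼ where attribute j ∈ Ui, else bᵢⱼ.
Initial tableau (one row per fragment):
  row 1: a1 b12 b13 a4 b15 a6
  row 2: a1 a2 a3 a4 b25 a6
  row 3: a1 a2 b33 a4 a5 a6
  row 4: a1 a2 a3 b44 b45 b46
Rows 1 and 4 agree on C; apply C→H and equate their H entries.
Rows 2 and 4 agree on E; apply E→F and equate their F entries.
Rows 1 and 2 agree on CF; apply CF→DG and equate their DG entries.
Rows 1 and 3 agree on CF; apply CF→DG and equate their DG entries.
Rows 1 and 4 agree on CF; apply CF→DG and equate their DG entries.
Rows 1 and 2 agree on FG; apply FG→CE and equate their CE entries.
Rows 1 and 3 agree on FG; apply FG→CE and equate their CE entries.
Row 1 is now all distinguished symbols — the join is lossless.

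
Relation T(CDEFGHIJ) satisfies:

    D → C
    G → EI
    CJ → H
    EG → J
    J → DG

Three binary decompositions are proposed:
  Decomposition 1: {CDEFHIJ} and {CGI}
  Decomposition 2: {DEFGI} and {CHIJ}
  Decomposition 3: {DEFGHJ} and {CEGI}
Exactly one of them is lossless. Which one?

Decomposition 3

Decomposition 1: common = {CI}, closure = {CI} → lossy.
Decomposition 2: common = {I}, closure = {I} → lossy.
Decomposition 3: common = {EG}, closure = {CDEGHIJ} → lossless.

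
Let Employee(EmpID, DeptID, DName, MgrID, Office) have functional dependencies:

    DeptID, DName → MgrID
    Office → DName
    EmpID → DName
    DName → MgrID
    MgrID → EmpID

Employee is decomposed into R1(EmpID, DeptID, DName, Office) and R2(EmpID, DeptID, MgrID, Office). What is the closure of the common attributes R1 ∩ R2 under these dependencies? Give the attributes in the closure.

R1 ∩ R2 = {EmpID, DeptID, Office}.
Office → DName applies, adding DName
DName → MgrID applies, adding MgrID
Closure: {EmpID, DeptID, DName, MgrID, Office}.

EmpID, DeptID, DName, MgrID, Office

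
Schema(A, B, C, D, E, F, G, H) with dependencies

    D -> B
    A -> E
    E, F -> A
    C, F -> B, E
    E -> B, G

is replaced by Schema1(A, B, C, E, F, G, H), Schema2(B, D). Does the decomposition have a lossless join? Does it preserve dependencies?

Lossless test: (B)⁺ = {B}, which is a superkey of neither fragment — lossy.
Dependency preservation: every FD's attributes lie within a single fragment, so each can be enforced locally — preserved.

lossy but dependency-preserving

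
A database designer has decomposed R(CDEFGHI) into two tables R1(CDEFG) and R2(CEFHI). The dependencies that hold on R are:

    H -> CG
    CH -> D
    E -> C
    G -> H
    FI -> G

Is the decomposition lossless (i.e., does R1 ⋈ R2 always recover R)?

No

Common attributes: R1 ∩ R2 = {CEF}.
No dependency enlarges {CEF}, so (CEF)⁺ = {CEF}.
The closure contains neither all of R1 = {CDEFG} nor all of R2 = {CEFHI}, so the common attributes are not a superkey of either fragment. The join is lossy.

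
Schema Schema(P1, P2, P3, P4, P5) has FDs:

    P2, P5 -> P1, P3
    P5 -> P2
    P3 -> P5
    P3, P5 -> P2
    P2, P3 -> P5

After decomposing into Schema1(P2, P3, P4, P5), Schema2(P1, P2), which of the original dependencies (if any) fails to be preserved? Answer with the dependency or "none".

P2, P5 -> P1, P3

Check P2, P5 → P1, P3: no single fragment contains all of {P1, P2, P3, P5}, and the restricted closure of {P2, P5} across the fragments never reaches {P1, P3}.
P5 → P2 is preserved.
P3 → P5 is preserved.
P3, P5 → P2 is preserved.
P2, P3 → P5 is preserved.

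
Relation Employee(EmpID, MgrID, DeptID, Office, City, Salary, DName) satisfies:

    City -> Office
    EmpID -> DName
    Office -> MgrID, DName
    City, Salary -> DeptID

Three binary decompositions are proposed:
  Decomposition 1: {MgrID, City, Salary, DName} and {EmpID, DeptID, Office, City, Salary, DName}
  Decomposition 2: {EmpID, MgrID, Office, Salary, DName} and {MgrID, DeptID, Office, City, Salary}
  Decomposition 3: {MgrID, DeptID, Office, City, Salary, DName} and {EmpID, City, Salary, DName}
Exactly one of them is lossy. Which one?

Decomposition 1: common = {City, Salary, DName}, closure = {MgrID, DeptID, Office, City, Salary, DName} → lossless.
Decomposition 2: common = {MgrID, Office, Salary}, closure = {MgrID, Office, Salary, DName} → lossy.
Decomposition 3: common = {City, Salary, DName}, closure = {MgrID, DeptID, Office, City, Salary, DName} → lossless.

Decomposition 2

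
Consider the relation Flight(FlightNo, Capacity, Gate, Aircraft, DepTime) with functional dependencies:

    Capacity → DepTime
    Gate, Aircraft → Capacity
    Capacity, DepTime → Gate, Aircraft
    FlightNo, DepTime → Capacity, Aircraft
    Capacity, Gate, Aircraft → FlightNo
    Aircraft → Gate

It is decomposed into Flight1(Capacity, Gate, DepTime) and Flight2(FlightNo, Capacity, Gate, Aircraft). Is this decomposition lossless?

Yes

Common attributes: Flight1 ∩ Flight2 = {Capacity, Gate}.
Closure of {Capacity, Gate}: Capacity → DepTime applies, adding DepTime; Capacity, DepTime → Gate, Aircraft applies, adding Aircraft; Capacity, Gate, Aircraft → FlightNo applies, adding FlightNo. So (Capacity, Gate)⁺ = {FlightNo, Capacity, Gate, Aircraft, DepTime}.
This closure contains every attribute of Flight1, so Flight1 ∩ Flight2 → Flight1. The join is lossless.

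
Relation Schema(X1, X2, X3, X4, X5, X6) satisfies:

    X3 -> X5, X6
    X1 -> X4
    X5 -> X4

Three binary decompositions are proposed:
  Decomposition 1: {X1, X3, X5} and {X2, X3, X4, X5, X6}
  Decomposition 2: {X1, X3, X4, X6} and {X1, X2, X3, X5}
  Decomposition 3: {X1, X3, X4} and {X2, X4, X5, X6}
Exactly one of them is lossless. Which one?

Decomposition 1: common = {X3, X5}, closure = {X3, X4, X5, X6} → lossy.
Decomposition 2: common = {X1, X3}, closure = {X1, X3, X4, X5, X6} → lossless.
Decomposition 3: common = {X4}, closure = {X4} → lossy.

Decomposition 2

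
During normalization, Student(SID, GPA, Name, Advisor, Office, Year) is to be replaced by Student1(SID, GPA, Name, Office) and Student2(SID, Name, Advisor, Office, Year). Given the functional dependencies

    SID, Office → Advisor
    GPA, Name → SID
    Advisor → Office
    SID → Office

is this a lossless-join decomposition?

Common attributes: Student1 ∩ Student2 = {SID, Name, Office}.
Closure of {SID, Name, Office}: SID, Office → Advisor applies, adding Advisor. So (SID, Name, Office)⁺ = {SID, Name, Advisor, Office}.
The closure contains neither all of Student1 = {SID, GPA, Name, Office} nor all of Student2 = {SID, Name, Advisor, Office, Year}, so the common attributes are not a superkey of either fragment. The join is lossy.

No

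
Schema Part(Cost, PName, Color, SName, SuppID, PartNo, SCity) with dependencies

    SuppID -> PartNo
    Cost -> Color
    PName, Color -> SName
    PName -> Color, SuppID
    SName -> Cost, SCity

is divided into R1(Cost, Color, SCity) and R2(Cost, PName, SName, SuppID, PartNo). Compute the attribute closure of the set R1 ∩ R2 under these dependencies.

R1 ∩ R2 = {Cost}.
Cost → Color applies, adding Color
Closure: {Cost, Color}.

Cost, Color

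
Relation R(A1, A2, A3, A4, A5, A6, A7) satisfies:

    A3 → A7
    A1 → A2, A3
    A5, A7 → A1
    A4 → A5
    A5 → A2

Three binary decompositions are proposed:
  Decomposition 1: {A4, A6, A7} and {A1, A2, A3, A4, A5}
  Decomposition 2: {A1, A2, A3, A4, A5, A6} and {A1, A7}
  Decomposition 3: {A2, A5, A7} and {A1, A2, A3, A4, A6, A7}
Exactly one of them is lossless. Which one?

Decomposition 2

Decomposition 1: common = {A4}, closure = {A2, A4, A5} → lossy.
Decomposition 2: common = {A1}, closure = {A1, A2, A3, A7} → lossless.
Decomposition 3: common = {A2, A7}, closure = {A2, A7} → lossy.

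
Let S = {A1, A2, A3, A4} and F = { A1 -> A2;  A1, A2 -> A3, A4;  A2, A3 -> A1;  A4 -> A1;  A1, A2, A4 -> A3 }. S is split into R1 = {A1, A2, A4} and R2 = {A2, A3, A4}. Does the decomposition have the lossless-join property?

Common attributes: R1 ∩ R2 = {A2, A4}.
Closure of {A2, A4}: A4 → A1 applies, adding A1; A1, A2, A4 → A3 applies, adding A3. So (A2, A4)⁺ = {A1, A2, A3, A4}.
This closure contains every attribute of R1, so R1 ∩ R2 → R1. The join is lossless.

Yes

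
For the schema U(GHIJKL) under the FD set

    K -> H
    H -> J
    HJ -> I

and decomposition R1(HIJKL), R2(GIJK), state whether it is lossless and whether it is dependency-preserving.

Lossless test: (IJK)⁺ = {HIJK}, which is a superkey of neither fragment — lossy.
Dependency preservation: every FD's attributes lie within a single fragment, so each can be enforced locally — preserved.

lossy but dependency-preserving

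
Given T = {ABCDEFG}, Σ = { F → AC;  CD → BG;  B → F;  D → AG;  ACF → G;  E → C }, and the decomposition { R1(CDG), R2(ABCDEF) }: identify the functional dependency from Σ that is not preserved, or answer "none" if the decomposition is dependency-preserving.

ACF → G

Check ACF → G: no single fragment contains all of {ACFG}, and the restricted closure of {ACF} across the fragments never reaches {G}.
F → AC is preserved.
CD → BG is preserved.
B → F is preserved.
D → AG is preserved.
E → C is preserved.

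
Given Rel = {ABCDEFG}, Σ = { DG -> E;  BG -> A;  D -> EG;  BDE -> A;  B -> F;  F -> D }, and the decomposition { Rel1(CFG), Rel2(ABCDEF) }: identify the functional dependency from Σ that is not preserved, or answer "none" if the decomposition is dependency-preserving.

D -> EG

Check D → EG: no single fragment contains all of {DEG}, and the restricted closure of {D} across the fragments never reaches {EG}.
DG → E is preserved.
BG → A is preserved.
BDE → A is preserved.
B → F is preserved.
F → D is preserved.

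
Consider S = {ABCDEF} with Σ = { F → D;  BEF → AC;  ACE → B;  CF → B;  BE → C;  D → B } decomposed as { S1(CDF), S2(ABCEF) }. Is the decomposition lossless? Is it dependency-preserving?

lossless but not dependency-preserving

Lossless test: (CF)⁺ = {BCDF}, which contains all of one fragment — lossless.
Dependency preservation: the restricted closure of {D} across the fragments never reaches {B}, so D → B cannot be enforced without a join — not preserved.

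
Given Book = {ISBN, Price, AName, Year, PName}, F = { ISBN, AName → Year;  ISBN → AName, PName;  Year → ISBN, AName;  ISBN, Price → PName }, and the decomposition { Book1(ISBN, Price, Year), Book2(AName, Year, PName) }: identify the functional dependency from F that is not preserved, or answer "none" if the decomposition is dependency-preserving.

ISBN, AName → Year: restricted closure across fragments reaches Year.
ISBN → AName, PName: restricted closure across fragments reaches AName, PName.
Year → ISBN, AName: restricted closure across fragments reaches ISBN, AName.
ISBN, Price → PName: restricted closure across fragments reaches PName.
Every dependency is enforceable on the fragments, so the decomposition is dependency-preserving.

none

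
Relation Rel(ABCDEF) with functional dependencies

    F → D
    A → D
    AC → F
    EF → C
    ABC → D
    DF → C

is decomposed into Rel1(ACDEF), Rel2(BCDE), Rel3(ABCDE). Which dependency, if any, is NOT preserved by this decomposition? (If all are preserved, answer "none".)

F → D lies within Rel1.
A → D lies within Rel1.
AC → F lies within Rel1.
EF → C lies within Rel1.
ABC → D lies within Rel3.
DF → C lies within Rel1.
Every dependency is enforceable on the fragments, so the decomposition is dependency-preserving.

none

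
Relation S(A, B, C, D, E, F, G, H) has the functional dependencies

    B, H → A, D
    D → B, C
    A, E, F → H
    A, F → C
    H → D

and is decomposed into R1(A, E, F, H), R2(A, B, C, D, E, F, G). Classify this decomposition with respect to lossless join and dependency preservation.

Lossless test: (A, E, F)⁺ = {A, B, C, D, E, F, H}, which contains all of one fragment — lossless.
Dependency preservation: the restricted closure of {B, H} across the fragments never reaches {A, D}, so B, H → A, D cannot be enforced without a join — not preserved.

lossless but not dependency-preserving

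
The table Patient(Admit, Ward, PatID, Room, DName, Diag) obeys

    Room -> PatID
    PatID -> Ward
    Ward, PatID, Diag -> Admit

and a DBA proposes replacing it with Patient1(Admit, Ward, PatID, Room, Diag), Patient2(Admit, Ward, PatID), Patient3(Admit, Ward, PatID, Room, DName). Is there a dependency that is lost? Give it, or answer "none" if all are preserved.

none

Room → PatID lies within Patient1.
PatID → Ward lies within Patient1.
Ward, PatID, Diag → Admit lies within Patient1.
Every dependency is enforceable on the fragments, so the decomposition is dependency-preserving.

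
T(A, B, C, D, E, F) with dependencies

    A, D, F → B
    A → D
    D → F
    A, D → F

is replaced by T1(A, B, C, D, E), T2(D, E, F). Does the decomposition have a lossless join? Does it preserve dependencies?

lossless and dependency-preserving

Lossless test: (D, E)⁺ = {D, E, F}, which contains all of one fragment — lossless.
Dependency preservation: A, D, F → B; A, D → F are not contained in any single fragment, but the restricted closure of each left-hand side across the fragments still reaches the right-hand side; the remaining FDs each lie inside some fragment. All dependencies are preserved.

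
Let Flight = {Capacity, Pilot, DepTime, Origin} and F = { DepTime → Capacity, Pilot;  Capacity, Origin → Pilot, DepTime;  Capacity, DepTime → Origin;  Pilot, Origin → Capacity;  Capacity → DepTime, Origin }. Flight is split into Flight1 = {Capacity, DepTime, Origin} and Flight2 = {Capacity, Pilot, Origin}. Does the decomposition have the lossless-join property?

Yes

Common attributes: Flight1 ∩ Flight2 = {Capacity, Origin}.
Closure of {Capacity, Origin}: Capacity, Origin → Pilot, DepTime applies, adding Pilot, DepTime. So (Capacity, Origin)⁺ = {Capacity, Pilot, DepTime, Origin}.
This closure contains every attribute of Flight1, so Flight1 ∩ Flight2 → Flight1. The join is lossless.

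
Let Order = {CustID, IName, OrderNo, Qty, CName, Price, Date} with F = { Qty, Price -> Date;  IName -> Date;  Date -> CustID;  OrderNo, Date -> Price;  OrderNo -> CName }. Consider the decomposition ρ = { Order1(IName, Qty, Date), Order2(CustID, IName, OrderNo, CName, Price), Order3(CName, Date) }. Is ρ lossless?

Chase test. Columns are CustID, IName, OrderNo, Qty, CName, Price, Date; row i has aⱼ where attribute j ∈ Orderi, else bᵢⱼ.
Initial tableau (one row per fragment):
  row 1: b11 a2 b13 a4 b15 b16 a7
  row 2: a1 a2 a3 b24 a5 a6 b27
  row 3: b31 b32 b33 b34 a5 b36 a7
Rows 1 and 2 agree on IName; apply IName→Date and equate their Date entries.
Rows 1 and 2 agree on Date; apply Date→CustID and equate their CustID entries.
Rows 1 and 3 agree on Date; apply Date→CustID and equate their CustID entries.
No row becomes fully distinguished — the join is lossy.

No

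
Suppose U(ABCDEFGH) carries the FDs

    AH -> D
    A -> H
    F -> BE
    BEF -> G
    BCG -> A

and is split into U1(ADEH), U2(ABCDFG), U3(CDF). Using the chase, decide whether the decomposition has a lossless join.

Chase test. Columns are ABCDEFGH; row i has aⱼ where attribute j ∈ Ui, else bᵢⱼ.
Initial tableau (one row per fragment):
  row 1: a1 b12 b13 a4 a5 b16 b17 a8
  row 2: a1 a2 a3 a4 b25 a6 a7 b28
  row 3: b31 b32 a3 a4 b35 a6 b37 b38
Rows 1 and 2 agree on A; apply A→H and equate their H entries.
Rows 2 and 3 agree on F; apply F→BE and equate their BE entries.
Rows 2 and 3 agree on BEF; apply BEF→G and equate their G entries.
Rows 2 and 3 agree on BCG; apply BCG→A and equate their A entries.
Rows 1 and 3 agree on A; apply A→H and equate their H entries.
No row becomes fully distinguished — the join is lossy.

No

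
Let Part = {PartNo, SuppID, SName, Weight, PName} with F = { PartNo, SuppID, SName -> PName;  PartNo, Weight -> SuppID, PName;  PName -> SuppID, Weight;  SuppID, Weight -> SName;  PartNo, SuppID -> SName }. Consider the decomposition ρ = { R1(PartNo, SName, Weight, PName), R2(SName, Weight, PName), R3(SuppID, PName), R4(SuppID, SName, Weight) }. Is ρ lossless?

Yes

Chase test. Columns are PartNo, SuppID, SName, Weight, PName; row i has aⱼ where attribute j ∈ Ri, else bᵢⱼ.
Initial tableau (one row per fragment):
  row 1: a1 b12 a3 a4 a5
  row 2: b21 b22 a3 a4 a5
  row 3: b31 a2 b33 b34 a5
  row 4: b41 a2 a3 a4 b45
Rows 1 and 2 agree on PName; apply PName→SuppID, Weight and equate their SuppID, Weight entries.
Rows 1 and 3 agree on PName; apply PName→SuppID, Weight and equate their SuppID, Weight entries.
Rows 1 and 3 agree on SuppID, Weight; apply SuppID, Weight→SName and equate their SName entries.
Row 1 is now all distinguished symbols — the join is lossless.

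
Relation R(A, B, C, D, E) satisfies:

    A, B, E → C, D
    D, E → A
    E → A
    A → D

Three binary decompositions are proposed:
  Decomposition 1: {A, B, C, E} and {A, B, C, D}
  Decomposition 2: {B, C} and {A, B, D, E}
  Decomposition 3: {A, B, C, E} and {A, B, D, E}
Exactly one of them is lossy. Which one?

Decomposition 1: common = {A, B, C}, closure = {A, B, C, D} → lossless.
Decomposition 2: common = {B}, closure = {B} → lossy.
Decomposition 3: common = {A, B, E}, closure = {A, B, C, D, E} → lossless.

Decomposition 2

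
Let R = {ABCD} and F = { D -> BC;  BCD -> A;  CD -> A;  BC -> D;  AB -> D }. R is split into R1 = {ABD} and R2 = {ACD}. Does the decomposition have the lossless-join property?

Common attributes: R1 ∩ R2 = {AD}.
Closure of {AD}: D → BC applies, adding BC. So (AD)⁺ = {ABCD}.
This closure contains every attribute of R1, so R1 ∩ R2 → R1. The join is lossless.

Yes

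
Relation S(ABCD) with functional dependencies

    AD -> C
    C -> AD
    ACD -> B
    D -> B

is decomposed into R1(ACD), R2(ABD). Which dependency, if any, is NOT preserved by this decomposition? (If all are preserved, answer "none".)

AD → C lies within R1.
C → AD lies within R1.
ACD → B: restricted closure across fragments reaches B.
D → B lies within R2.
Every dependency is enforceable on the fragments, so the decomposition is dependency-preserving.

none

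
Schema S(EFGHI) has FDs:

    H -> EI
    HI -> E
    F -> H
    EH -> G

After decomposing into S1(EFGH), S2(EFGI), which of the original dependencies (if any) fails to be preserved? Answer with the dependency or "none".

H -> EI

Check H → EI: no single fragment contains all of {EHI}, and the restricted closure of {H} across the fragments never reaches {EI}.
HI → E is preserved.
F → H is preserved.
EH → G is preserved.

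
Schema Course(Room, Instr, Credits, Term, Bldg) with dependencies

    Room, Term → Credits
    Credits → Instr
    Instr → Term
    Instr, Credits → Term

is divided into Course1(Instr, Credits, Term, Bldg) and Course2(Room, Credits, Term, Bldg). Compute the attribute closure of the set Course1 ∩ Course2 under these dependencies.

Instr, Credits, Term, Bldg

Course1 ∩ Course2 = {Credits, Term, Bldg}.
Credits → Instr applies, adding Instr
Closure: {Instr, Credits, Term, Bldg}.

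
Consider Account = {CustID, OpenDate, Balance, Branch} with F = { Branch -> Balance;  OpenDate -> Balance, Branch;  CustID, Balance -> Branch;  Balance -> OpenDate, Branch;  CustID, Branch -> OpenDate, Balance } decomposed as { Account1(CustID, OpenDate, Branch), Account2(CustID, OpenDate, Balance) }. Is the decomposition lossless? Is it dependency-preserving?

Lossless test: (CustID, OpenDate)⁺ = {CustID, OpenDate, Balance, Branch}, which contains all of one fragment — lossless.
Dependency preservation: Branch → Balance; OpenDate → Balance, Branch; CustID, Balance → Branch; Balance → OpenDate, Branch; CustID, Branch → OpenDate, Balance are not contained in any single fragment, but the restricted closure of each left-hand side across the fragments still reaches the right-hand side; the remaining FDs each lie inside some fragment. All dependencies are preserved.

lossless and dependency-preserving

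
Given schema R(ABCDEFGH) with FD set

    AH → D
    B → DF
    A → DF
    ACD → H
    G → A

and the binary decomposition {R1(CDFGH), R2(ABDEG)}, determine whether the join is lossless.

Common attributes: R1 ∩ R2 = {DG}.
Closure of {DG}: G → A applies, adding A; A → DF applies, adding F. So (DG)⁺ = {ADFG}.
The closure contains neither all of R1 = {CDFGH} nor all of R2 = {ABDEG}, so the common attributes are not a superkey of either fragment. The join is lossy.

No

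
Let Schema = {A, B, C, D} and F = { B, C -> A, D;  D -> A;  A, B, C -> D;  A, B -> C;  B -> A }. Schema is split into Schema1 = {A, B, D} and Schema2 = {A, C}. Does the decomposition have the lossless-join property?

Common attributes: Schema1 ∩ Schema2 = {A}.
No dependency enlarges {A}, so (A)⁺ = {A}.
The closure contains neither all of Schema1 = {A, B, D} nor all of Schema2 = {A, C}, so the common attributes are not a superkey of either fragment. The join is lossy.

No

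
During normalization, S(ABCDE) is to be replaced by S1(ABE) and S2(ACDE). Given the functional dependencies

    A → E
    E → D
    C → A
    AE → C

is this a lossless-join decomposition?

Yes

Common attributes: S1 ∩ S2 = {AE}.
Closure of {AE}: E → D applies, adding D; AE → C applies, adding C. So (AE)⁺ = {ACDE}.
This closure contains every attribute of S2, so S1 ∩ S2 → S2. The join is lossless.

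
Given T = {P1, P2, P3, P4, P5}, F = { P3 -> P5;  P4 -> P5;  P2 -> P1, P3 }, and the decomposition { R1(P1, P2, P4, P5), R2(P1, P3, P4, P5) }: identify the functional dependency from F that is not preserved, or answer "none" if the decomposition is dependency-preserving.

P2 -> P1, P3

Check P2 → P1, P3: no single fragment contains all of {P1, P2, P3}, and the restricted closure of {P2} across the fragments never reaches {P1, P3}.
P3 → P5 is preserved.
P4 → P5 is preserved.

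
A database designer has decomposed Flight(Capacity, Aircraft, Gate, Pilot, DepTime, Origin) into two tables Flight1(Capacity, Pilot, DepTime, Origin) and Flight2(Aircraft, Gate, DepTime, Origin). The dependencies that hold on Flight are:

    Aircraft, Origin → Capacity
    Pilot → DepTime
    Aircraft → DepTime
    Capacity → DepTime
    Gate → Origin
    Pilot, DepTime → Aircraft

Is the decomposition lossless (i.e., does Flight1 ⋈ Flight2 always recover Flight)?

No

Common attributes: Flight1 ∩ Flight2 = {DepTime, Origin}.
No dependency enlarges {DepTime, Origin}, so (DepTime, Origin)⁺ = {DepTime, Origin}.
The closure contains neither all of Flight1 = {Capacity, Pilot, DepTime, Origin} nor all of Flight2 = {Aircraft, Gate, DepTime, Origin}, so the common attributes are not a superkey of either fragment. The join is lossy.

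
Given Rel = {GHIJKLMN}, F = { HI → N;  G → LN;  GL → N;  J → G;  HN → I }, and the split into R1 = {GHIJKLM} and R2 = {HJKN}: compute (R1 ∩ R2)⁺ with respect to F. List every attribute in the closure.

GHIJKLN

R1 ∩ R2 = {HJK}.
J → G applies, adding G
G → LN applies, adding LN
HN → I applies, adding I
Closure: {GHIJKLN}.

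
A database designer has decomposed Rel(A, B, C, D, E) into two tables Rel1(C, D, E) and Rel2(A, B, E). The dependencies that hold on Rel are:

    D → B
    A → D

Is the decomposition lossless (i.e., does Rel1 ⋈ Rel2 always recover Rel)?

Common attributes: Rel1 ∩ Rel2 = {E}.
No dependency enlarges {E}, so (E)⁺ = {E}.
The closure contains neither all of Rel1 = {C, D, E} nor all of Rel2 = {A, B, E}, so the common attributes are not a superkey of either fragment. The join is lossy.

No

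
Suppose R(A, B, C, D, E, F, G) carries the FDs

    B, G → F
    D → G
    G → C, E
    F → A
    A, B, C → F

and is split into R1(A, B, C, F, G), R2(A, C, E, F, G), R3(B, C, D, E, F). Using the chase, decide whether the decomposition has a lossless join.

No

Chase test. Columns are A, B, C, D, E, F, G; row i has aⱼ where attribute j ∈ Ri, else bᵢⱼ.
Initial tableau (one row per fragment):
  row 1: a1 a2 a3 b14 b15 a6 a7
  row 2: a1 b22 a3 b24 a5 a6 a7
  row 3: b31 a2 a3 a4 a5 a6 b37
Rows 1 and 2 agree on G; apply G→C, E and equate their C, E entries.
Rows 1 and 3 agree on F; apply F→A and equate their A entries.
No row becomes fully distinguished — the join is lossy.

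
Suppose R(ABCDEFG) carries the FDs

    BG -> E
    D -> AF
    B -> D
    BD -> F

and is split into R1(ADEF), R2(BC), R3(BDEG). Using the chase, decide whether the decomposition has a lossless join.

Chase test. Columns are ABCDEFG; row i has aⱼ where attribute j ∈ Ri, else bᵢⱼ.
Initial tableau (one row per fragment):
  row 1: a1 b12 b13 a4 a5 a6 b17
  row 2: b21 a2 a3 b24 b25 b26 b27
  row 3: b31 a2 b33 a4 a5 b36 a7
Rows 1 and 3 agree on D; apply D→AF and equate their AF entries.
Rows 2 and 3 agree on B; apply B→D and equate their D entries.
Rows 2 and 3 agree on BD; apply BD→F and equate their F entries.
Rows 1 and 2 agree on D; apply D→AF and equate their AF entries.
No row becomes fully distinguished — the join is lossy.

No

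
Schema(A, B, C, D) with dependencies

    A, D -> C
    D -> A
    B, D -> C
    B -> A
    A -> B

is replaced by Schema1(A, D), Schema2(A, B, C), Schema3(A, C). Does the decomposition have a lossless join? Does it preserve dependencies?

Lossless test (chase): Rows 1 and 2 agree on A; apply A→B and equate their B entries. Rows 1 and 3 agree on A; apply A→B and equate their B entries. No row becomes fully distinguished — the join is lossy.
Dependency preservation: the restricted closure of {A, D} across the fragments never reaches {C}, so A, D → C cannot be enforced without a join — not preserved.

lossy and not dependency-preserving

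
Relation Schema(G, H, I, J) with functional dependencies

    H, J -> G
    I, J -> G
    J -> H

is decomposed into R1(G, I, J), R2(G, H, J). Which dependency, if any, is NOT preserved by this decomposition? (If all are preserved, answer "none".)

none

H, J → G lies within R2.
I, J → G lies within R1.
J → H lies within R2.
Every dependency is enforceable on the fragments, so the decomposition is dependency-preserving.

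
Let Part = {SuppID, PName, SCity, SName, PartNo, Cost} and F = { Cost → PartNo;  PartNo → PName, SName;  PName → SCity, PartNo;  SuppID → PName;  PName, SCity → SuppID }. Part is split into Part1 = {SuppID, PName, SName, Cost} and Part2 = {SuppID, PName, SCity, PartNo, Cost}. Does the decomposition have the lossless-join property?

Yes

Common attributes: Part1 ∩ Part2 = {SuppID, PName, Cost}.
Closure of {SuppID, PName, Cost}: Cost → PartNo applies, adding PartNo; PartNo → PName, SName applies, adding SName; PName → SCity, PartNo applies, adding SCity. So (SuppID, PName, Cost)⁺ = {SuppID, PName, SCity, SName, PartNo, Cost}.
This closure contains every attribute of Part1, so Part1 ∩ Part2 → Part1. The join is lossless.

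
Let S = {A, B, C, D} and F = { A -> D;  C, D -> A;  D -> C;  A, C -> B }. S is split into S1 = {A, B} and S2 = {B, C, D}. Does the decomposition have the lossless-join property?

Common attributes: S1 ∩ S2 = {B}.
No dependency enlarges {B}, so (B)⁺ = {B}.
The closure contains neither all of S1 = {A, B} nor all of S2 = {B, C, D}, so the common attributes are not a superkey of either fragment. The join is lossy.

No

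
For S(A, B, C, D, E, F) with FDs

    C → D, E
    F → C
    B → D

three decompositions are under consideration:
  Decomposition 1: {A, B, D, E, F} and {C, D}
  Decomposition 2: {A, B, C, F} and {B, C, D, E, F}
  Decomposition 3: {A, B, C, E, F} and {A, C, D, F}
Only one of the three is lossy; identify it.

Decomposition 1

Decomposition 1: common = {D}, closure = {D} → lossy.
Decomposition 2: common = {B, C, F}, closure = {B, C, D, E, F} → lossless.
Decomposition 3: common = {A, C, F}, closure = {A, C, D, E, F} → lossless.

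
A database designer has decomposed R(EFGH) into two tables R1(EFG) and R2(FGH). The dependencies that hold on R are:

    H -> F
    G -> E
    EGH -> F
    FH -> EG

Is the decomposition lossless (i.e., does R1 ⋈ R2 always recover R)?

Yes

Common attributes: R1 ∩ R2 = {FG}.
Closure of {FG}: G → E applies, adding E. So (FG)⁺ = {EFG}.
This closure contains every attribute of R1, so R1 ∩ R2 → R1. The join is lossless.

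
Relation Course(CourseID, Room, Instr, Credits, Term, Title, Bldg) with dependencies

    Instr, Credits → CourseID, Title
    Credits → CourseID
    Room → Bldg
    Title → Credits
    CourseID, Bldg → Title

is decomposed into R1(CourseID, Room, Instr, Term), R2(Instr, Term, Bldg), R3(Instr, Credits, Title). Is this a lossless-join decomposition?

No

Chase test. Columns are CourseID, Room, Instr, Credits, Term, Title, Bldg; row i has aⱼ where attribute j ∈ Ri, else bᵢⱼ.
Initial tableau (one row per fragment):
  row 1: a1 a2 a3 b14 a5 b16 b17
  row 2: b21 b22 a3 b24 a5 b26 a7
  row 3: b31 b32 a3 a4 b35 a6 b37
No row becomes fully distinguished — the join is lossy.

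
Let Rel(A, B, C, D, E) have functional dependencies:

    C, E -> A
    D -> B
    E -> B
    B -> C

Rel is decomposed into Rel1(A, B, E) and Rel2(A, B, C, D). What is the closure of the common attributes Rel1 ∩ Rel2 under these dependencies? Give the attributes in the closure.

A, B, C

Rel1 ∩ Rel2 = {A, B}.
B → C applies, adding C
Closure: {A, B, C}.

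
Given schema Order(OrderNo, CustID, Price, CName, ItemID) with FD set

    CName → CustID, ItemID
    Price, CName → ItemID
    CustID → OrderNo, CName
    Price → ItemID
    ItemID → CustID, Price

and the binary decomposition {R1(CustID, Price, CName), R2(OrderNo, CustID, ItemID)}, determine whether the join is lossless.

Common attributes: R1 ∩ R2 = {CustID}.
Closure of {CustID}: CustID → OrderNo, CName applies, adding OrderNo, CName; CName → CustID, ItemID applies, adding ItemID; ItemID → CustID, Price applies, adding Price. So (CustID)⁺ = {OrderNo, CustID, Price, CName, ItemID}.
This closure contains every attribute of R1, so R1 ∩ R2 → R1. The join is lossless.

Yes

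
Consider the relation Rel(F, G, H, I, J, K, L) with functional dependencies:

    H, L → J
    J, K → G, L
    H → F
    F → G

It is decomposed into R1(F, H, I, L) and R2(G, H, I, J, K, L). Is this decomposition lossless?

Common attributes: R1 ∩ R2 = {H, I, L}.
Closure of {H, I, L}: H, L → J applies, adding J; H → F applies, adding F; F → G applies, adding G. So (H, I, L)⁺ = {F, G, H, I, J, L}.
This closure contains every attribute of R1, so R1 ∩ R2 → R1. The join is lossless.

Yes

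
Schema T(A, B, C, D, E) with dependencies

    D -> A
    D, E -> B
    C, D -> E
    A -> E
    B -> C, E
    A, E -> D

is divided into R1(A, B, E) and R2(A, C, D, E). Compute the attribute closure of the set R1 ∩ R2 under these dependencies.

R1 ∩ R2 = {A, E}.
A, E → D applies, adding D
D, E → B applies, adding B
B → C, E applies, adding C
Closure: {A, B, C, D, E}.

A, B, C, D, E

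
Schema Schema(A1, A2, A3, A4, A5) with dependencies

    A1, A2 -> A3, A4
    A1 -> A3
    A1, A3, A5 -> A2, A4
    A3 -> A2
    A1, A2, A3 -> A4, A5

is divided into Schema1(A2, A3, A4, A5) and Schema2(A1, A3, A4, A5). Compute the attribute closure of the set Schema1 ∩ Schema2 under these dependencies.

A2, A3, A4, A5

Schema1 ∩ Schema2 = {A3, A4, A5}.
A3 → A2 applies, adding A2
Closure: {A2, A3, A4, A5}.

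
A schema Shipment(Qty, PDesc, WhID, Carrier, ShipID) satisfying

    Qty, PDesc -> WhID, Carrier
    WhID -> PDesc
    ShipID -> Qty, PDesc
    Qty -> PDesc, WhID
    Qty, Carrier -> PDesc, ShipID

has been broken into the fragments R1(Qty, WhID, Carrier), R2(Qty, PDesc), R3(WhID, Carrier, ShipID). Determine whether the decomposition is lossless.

No

Chase test. Columns are Qty, PDesc, WhID, Carrier, ShipID; row i has aⱼ where attribute j ∈ Ri, else bᵢⱼ.
Initial tableau (one row per fragment):
  row 1: a1 b12 a3 a4 b15
  row 2: a1 a2 b23 b24 b25
  row 3: b31 b32 a3 a4 a5
Rows 1 and 3 agree on WhID; apply WhID→PDesc and equate their PDesc entries.
Rows 1 and 2 agree on Qty; apply Qty→PDesc, WhID and equate their PDesc, WhID entries.
Rows 1 and 2 agree on Qty, PDesc; apply Qty, PDesc→WhID, Carrier and equate their WhID, Carrier entries.
Rows 1 and 2 agree on Qty, Carrier; apply Qty, Carrier→PDesc, ShipID and equate their PDesc, ShipID entries.
No row becomes fully distinguished — the join is lossy.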